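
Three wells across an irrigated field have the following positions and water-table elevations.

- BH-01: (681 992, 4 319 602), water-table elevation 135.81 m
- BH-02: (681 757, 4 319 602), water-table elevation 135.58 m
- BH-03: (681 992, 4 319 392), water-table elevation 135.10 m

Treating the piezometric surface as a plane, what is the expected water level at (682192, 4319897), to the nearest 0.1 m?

∂h/∂x = (135.58 − 135.81) / (681757 − 681992) = +0.0009787
∂h/∂y = (135.10 − 135.81) / (4319392 − 4319602) = +0.003381
h(682192, 4319897) = 135.81 + (+0.0009787)·(200) + (+0.003381)·(295) = 135.81 +0.196 +0.997 = 137.003 m.

137.0 m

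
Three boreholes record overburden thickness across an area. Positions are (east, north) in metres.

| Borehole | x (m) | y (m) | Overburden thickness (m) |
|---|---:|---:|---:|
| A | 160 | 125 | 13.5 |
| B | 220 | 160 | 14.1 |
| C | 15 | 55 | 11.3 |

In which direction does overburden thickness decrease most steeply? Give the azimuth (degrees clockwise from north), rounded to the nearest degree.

322°

With d = a·x + b·y + c and A as origin, the differences give:
  60·a + 35·b = +0.6
  (-145)·a + (-70)·b = -2.2
Eliminate b (×(-70) and ×35, subtract): 875·a = 35.00 → a = ∂d/∂x = +0.04000
Back-substitute: b = ∂d/∂y = -0.05143.
Steepest decrease is along −∇f: components (-0.04000 E, +0.05143 N).
Azimuth = atan2(-0.04000, +0.05143) = 322.1° ≈ 322°.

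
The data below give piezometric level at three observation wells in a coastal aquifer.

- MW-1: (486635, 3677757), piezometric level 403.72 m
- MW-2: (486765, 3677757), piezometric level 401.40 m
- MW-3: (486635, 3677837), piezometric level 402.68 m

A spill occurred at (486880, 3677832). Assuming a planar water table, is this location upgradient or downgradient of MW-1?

∂h/∂x = (401.40 − 403.72) / (486765 − 486635) = -0.01785
∂h/∂y = (402.68 − 403.72) / (3677837 − 3677757) = -0.01300
Head at (486880, 3677832) = 403.72 + (-0.01785)·(245) + (-0.01300)·(75) = 398.37 m.
That is lower than the 403.72 m at MW-1, so the point is downgradient.

downgradient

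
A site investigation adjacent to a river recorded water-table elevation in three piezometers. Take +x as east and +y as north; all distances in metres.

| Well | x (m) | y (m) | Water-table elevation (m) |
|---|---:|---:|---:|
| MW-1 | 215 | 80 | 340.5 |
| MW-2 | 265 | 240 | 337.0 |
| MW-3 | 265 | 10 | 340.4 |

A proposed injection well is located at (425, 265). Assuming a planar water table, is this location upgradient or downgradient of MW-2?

Taking MW-1 as reference: MW-2−MW-1 = (50, 160, -3.5); MW-3−MW-1 = (50, -70, -0.1).
Determinant of the coordinate differences = 50·(-70) − 50·160 = -11500.
∂h/∂x = [(-3.5)·(-70) − (-0.1)·160] / -11500 = -0.02270
∂h/∂y = [50·(-0.1) − 50·(-3.5)] / -11500 = -0.01478
Head at (425, 265) = 340.5 + (-0.02270)·(210) + (-0.01478)·(185) = 333.00 m.
That is lower than the 337.0 m at MW-2, so the point is downgradient.

downgradient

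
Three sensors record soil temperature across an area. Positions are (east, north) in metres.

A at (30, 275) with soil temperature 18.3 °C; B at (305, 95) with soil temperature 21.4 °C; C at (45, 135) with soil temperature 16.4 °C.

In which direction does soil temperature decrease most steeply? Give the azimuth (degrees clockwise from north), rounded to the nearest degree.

234°

Taking A as reference: B−A = (275, -180, +3.1); C−A = (15, -140, -1.9).
Solve a·Δx + b·Δy = ΔT: det = 275·(-140) − 15·(-180) = -35800.
∂T/∂x = [(+3.1)·(-140) − (-1.9)·(-180)] / -35800 = +0.02168
∂T/∂y = [275·(-1.9) − 15·(+3.1)] / -35800 = +0.01589
Steepest decrease is along −∇f: components (-0.02168 E, -0.01589 N).
Azimuth = atan2(-0.02168, -0.01589) = 233.7° ≈ 234°.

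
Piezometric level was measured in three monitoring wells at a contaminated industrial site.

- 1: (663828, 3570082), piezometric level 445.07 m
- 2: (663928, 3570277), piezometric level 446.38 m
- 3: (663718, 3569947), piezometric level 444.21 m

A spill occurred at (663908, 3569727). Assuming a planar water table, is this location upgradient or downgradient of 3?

downgradient

Taking 1 as reference: 2−1 = (100, 195, +1.31); 3−1 = (-110, -135, -0.86).
Solve a·Δx + b·Δy = Δh: det = 100·(-135) − (-110)·195 = 7950.
∂h/∂x = [(+1.31)·(-135) − (-0.86)·195] / 7950 = -0.001151
∂h/∂y = [100·(-0.86) − (-110)·(+1.31)] / 7950 = +0.007308
Head at (663908, 3569727) = 445.07 + (-0.001151)·(80) + (+0.007308)·(-355) = 442.38 m.
That is lower than the 444.21 m at 3, so the point is downgradient.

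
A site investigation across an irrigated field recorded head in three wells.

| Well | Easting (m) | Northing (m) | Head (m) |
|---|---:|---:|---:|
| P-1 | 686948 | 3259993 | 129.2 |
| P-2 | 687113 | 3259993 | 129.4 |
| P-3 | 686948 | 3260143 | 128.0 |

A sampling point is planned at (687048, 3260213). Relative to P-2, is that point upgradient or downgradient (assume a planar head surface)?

∂h/∂x = (129.4 − 129.2) / (687113 − 686948) = +0.001212
∂h/∂y = (128.0 − 129.2) / (3260143 − 3259993) = -0.008000
Head at (687048, 3260213) = 129.2 + (+0.001212)·(100) + (-0.008000)·(220) = 127.56 m.
That is lower than the 129.4 m at P-2, so the point is downgradient.

downgradient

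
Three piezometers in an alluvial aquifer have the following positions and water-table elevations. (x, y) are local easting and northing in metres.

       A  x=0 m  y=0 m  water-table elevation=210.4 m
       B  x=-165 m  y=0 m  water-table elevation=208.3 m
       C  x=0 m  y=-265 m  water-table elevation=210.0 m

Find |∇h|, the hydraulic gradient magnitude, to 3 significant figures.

0.0128

∂h/∂x = (208.3 − 210.4) / (-165 − 0) = +0.01273
∂h/∂y = (210.0 − 210.4) / (-265 − 0) = +0.001509
|∇h| = √(0.01273² + 0.001509²) = 0.01282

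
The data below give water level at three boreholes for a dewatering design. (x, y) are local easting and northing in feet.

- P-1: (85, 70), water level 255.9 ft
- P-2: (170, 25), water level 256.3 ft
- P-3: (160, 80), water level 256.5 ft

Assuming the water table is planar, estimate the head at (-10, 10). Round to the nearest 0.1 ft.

Three-point gradient (reference P-1): Δ to P-2 = (85, -45, +0.4), Δ to P-3 = (75, 10, +0.6).
∂h/∂x = +0.007337, ∂h/∂y = +0.004970 (det = 4225).
h(-10, 10) = 255.9 + (+0.007337)·(-95) + (+0.004970)·(-60) = 255.9 -0.697 -0.298 = 254.905 ft.

254.9 ft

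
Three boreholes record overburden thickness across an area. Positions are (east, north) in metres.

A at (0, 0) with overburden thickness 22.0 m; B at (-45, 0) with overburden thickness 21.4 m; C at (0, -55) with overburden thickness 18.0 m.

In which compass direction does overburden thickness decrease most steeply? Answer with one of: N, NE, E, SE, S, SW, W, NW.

∂d/∂x = (21.4 − 22.0) / (-45 − 0) = +0.01333
∂d/∂y = (18.0 − 22.0) / (-55 − 0) = +0.07273
Steepest decrease is along −∇f = (-0.01333 E, -0.07273 N) → south.

S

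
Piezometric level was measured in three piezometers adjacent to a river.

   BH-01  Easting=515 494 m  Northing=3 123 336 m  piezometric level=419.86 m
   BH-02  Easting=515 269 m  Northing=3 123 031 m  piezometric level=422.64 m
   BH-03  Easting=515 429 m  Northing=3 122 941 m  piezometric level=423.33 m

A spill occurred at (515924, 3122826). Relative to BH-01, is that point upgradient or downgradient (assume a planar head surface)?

Differences from BH-01: to BH-02 (Δx, Δy, Δh) = (-225, -305, +2.78); to BH-03 = (-65, -395, +3.47).
Solve a·Δx + b·Δy = Δh: det = (-225)·(-395) − (-65)·(-305) = 69050.
∂h/∂x = [(+2.78)·(-395) − (+3.47)·(-305)] / 69050 = -0.0005757
∂h/∂y = [(-225)·(+3.47) − (-65)·(+2.78)] / 69050 = -0.008690
Head at (515924, 3122826) = 419.86 + (-0.0005757)·(430) + (-0.008690)·(-510) = 424.04 m.
That is higher than the 419.86 m at BH-01, so the point is upgradient.

upgradient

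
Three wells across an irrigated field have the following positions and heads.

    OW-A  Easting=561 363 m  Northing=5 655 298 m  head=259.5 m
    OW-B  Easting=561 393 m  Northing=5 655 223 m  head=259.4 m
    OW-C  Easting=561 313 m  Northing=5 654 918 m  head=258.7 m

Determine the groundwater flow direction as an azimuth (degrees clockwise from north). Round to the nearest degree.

217°

Three-point gradient (reference OW-A): Δ to OW-B = (30, -75, -0.1), Δ to OW-C = (-50, -380, -0.8).
∂h/∂x = +0.001452, ∂h/∂y = +0.001914 (det = -15150).
Flow direction (−∇h) has components (-0.001452 E, -0.001914 N).
Azimuth = atan2(E, N) = atan2(-0.001452, -0.001914) = 217.2° ≈ 217°.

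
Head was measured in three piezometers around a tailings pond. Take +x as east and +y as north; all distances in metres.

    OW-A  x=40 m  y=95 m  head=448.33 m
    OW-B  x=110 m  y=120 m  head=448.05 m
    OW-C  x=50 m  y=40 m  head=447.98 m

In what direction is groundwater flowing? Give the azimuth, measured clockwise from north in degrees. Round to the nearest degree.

With h = a·x + b·y + c and OW-A as origin, the differences give:
  70·a + 25·b = -0.28
  10·a + (-55)·b = -0.35
Eliminate b (×(-55) and ×25, subtract): -4100·a = 24.150 → a = ∂h/∂x = -0.005890
Back-substitute: b = ∂h/∂y = +0.005293.
Flow direction (−∇h) has components (+0.005890 E, -0.005293 N).
Azimuth = atan2(E, N) = atan2(+0.005890, -0.005293) = 131.9° ≈ 132°.

132°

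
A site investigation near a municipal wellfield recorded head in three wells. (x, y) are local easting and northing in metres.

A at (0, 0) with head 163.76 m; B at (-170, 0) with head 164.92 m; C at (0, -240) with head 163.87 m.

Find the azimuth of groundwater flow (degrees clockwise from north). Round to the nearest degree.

086°

∂h/∂x = (164.92 − 163.76) / (-170 − 0) = -0.006824
∂h/∂y = (163.87 − 163.76) / (-240 − 0) = -0.0004583
Flow direction (−∇h) has components (+0.006824 E, +0.0004583 N).
Azimuth = atan2(E, N) = atan2(+0.006824, +0.0004583) = 86.2° ≈ 086°.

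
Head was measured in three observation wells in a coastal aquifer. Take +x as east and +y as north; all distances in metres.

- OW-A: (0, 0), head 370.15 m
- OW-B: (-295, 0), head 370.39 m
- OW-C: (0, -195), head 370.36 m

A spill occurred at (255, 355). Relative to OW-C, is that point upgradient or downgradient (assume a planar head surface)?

downgradient

∂h/∂x = (370.39 − 370.15) / (-295 − 0) = -0.0008136
∂h/∂y = (370.36 − 370.15) / (-195 − 0) = -0.001077
Head at (255, 355) = 370.15 + (-0.0008136)·(255) + (-0.001077)·(355) = 369.56 m.
That is lower than the 370.36 m at OW-C, so the point is downgradient.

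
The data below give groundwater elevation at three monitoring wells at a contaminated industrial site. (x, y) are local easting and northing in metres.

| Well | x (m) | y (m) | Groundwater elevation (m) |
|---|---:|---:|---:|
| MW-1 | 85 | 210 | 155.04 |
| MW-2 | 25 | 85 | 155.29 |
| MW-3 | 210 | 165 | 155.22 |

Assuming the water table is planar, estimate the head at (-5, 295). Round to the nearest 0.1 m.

With h = a·x + b·y + c and MW-1 as origin, the differences give:
  (-60)·a + (-125)·b = +0.25
  125·a + (-45)·b = +0.18
Eliminate b (×(-45) and ×(-125), subtract): 18325·a = 11.250 → a = ∂h/∂x = +0.0006139
Back-substitute: b = ∂h/∂y = -0.002295.
h(-5, 295) = 155.04 + (+0.0006139)·(-90) + (-0.002295)·(85) = 155.04 -0.055 -0.195 = 154.790 m.

154.8 m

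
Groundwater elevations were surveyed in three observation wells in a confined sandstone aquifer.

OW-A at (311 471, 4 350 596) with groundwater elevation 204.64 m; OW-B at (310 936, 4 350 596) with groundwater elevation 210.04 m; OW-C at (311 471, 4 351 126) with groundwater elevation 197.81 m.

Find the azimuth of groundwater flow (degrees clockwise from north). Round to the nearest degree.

038°

∂h/∂x = (210.04 − 204.64) / (310936 − 311471) = -0.01009
∂h/∂y = (197.81 − 204.64) / (4351126 − 4350596) = -0.01289
Flow direction (−∇h) has components (+0.01009 E, +0.01289 N).
Azimuth = atan2(E, N) = atan2(+0.01009, +0.01289) = 38.1° ≈ 038°.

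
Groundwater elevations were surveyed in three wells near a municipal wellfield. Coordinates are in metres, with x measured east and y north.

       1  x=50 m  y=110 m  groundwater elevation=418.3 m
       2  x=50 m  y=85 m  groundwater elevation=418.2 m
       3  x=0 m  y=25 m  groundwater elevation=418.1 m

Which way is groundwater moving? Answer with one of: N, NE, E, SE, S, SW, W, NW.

Taking 1 as reference: 2−1 = (0, -25, -0.1); 3−1 = (-50, -85, -0.2).
Solve a·Δx + b·Δy = Δh: det = 0·(-85) − (-50)·(-25) = -1250.
∂h/∂x = [(-0.1)·(-85) − (-0.2)·(-25)] / -1250 = -0.002800
∂h/∂y = [0·(-0.2) − (-50)·(-0.1)] / -1250 = +0.004000
Flow = −∇h = (+0.002800 east, -0.004000 north), which points southeast.

SE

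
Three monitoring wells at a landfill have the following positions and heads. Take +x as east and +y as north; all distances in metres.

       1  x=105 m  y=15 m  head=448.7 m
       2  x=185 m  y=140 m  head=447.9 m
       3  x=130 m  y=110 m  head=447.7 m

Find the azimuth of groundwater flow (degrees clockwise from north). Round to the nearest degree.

321°

With h = a·x + b·y + c and 1 as origin, the differences give:
  80·a + 125·b = -0.8
  25·a + 95·b = -1.0
Eliminate b (×95 and ×125, subtract): 4475·a = 49.00 → a = ∂h/∂x = +0.01095
Back-substitute: b = ∂h/∂y = -0.01341.
Flow direction (−∇h) has components (-0.01095 E, +0.01341 N).
Azimuth = atan2(E, N) = atan2(-0.01095, +0.01341) = 320.8° ≈ 321°.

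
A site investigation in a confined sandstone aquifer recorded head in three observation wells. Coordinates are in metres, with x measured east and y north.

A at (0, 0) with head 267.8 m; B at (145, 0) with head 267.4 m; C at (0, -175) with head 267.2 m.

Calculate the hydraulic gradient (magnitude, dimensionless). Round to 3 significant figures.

∂h/∂x = (267.4 − 267.8) / (145 − 0) = -0.002759
∂h/∂y = (267.2 − 267.8) / (-175 − 0) = +0.003429
|∇h| = √(-0.002759² + 0.003429²) = 0.004401

0.00440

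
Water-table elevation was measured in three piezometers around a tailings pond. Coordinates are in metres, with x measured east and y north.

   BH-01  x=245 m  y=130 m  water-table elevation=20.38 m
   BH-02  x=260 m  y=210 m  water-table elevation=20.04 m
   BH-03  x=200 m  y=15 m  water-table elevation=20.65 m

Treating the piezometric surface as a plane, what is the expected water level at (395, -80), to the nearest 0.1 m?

Differences from BH-01: to BH-02 (Δx, Δy, Δh) = (15, 80, -0.34); to BH-03 = (-45, -115, +0.27).
Determinant of the coordinate differences = 15·(-115) − (-45)·80 = 1875.
∂h/∂x = [(-0.34)·(-115) − (+0.27)·80] / 1875 = +0.009333
∂h/∂y = [15·(+0.27) − (-45)·(-0.34)] / 1875 = -0.006000
h(395, -80) = 20.38 + (+0.009333)·(150) + (-0.006000)·(-210) = 20.38 +1.400 +1.260 = 23.040 m.

23.0 m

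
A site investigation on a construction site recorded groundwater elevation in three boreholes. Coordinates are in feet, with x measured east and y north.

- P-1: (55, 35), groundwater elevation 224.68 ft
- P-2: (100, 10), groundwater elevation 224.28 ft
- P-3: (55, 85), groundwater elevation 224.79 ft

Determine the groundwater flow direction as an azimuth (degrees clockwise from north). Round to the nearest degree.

Differences from P-1: to P-2 (Δx, Δy, Δh) = (45, -25, -0.40); to P-3 = (0, 50, +0.11).
Solve a·Δx + b·Δy = Δh: det = 45·50 − 0·(-25) = 2250.
∂h/∂x = [(-0.40)·50 − (+0.11)·(-25)] / 2250 = -0.007667
∂h/∂y = [45·(+0.11) − 0·(-0.40)] / 2250 = +0.002200
Flow direction (−∇h) has components (+0.007667 E, -0.002200 N).
Azimuth = atan2(E, N) = atan2(+0.007667, -0.002200) = 106.0° ≈ 106°.

106°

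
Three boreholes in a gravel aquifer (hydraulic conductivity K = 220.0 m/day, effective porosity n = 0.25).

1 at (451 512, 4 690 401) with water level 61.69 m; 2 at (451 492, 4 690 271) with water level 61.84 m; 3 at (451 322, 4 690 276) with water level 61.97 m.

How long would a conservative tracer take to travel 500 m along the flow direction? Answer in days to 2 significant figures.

Taking 1 as reference: 2−1 = (-20, -130, +0.15); 3−1 = (-190, -125, +0.28).
Determinant of the coordinate differences = (-20)·(-125) − (-190)·(-130) = -22200.
∂h/∂x = [(+0.15)·(-125) − (+0.28)·(-130)] / -22200 = -0.0007950
∂h/∂y = [(-20)·(+0.28) − (-190)·(+0.15)] / -22200 = -0.001032
|∇h| = √(-0.0007950² + -0.001032²) = 0.001303
Seepage velocity v = K·i/n = 220.0 × 0.001303 / 0.25 = 1.147 m/day.
t = 500 / 1.147 = 435.9 days.

440 days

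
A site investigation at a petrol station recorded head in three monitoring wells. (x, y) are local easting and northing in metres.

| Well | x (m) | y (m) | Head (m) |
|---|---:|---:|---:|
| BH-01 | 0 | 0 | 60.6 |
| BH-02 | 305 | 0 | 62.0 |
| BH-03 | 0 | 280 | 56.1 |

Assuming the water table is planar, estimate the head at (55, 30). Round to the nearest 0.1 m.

∂h/∂x = (62.0 − 60.6) / (305 − 0) = +0.004590
∂h/∂y = (56.1 − 60.6) / (280 − 0) = -0.01607
h(55, 30) = 60.6 + (+0.004590)·(55) + (-0.01607)·(30) = 60.6 +0.252 -0.482 = 60.370 m.

60.4 m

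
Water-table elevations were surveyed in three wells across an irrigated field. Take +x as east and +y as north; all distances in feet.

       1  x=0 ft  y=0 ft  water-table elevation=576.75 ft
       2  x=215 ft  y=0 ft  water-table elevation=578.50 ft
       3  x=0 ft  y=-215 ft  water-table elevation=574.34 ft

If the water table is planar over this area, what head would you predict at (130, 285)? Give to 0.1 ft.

581.0 ft

∂h/∂x = (578.50 − 576.75) / (215 − 0) = +0.008140
∂h/∂y = (574.34 − 576.75) / (-215 − 0) = +0.01121
h(130, 285) = 576.75 + (+0.008140)·(130) + (+0.01121)·(285) = 576.75 +1.058 +3.195 = 581.003 ft.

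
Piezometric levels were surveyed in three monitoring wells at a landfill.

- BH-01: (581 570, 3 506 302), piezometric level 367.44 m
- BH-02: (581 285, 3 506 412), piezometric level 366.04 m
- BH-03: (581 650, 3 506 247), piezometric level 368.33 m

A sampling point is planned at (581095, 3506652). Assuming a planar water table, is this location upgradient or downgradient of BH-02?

Taking BH-01 as reference: BH-02−BH-01 = (-285, 110, -1.40); BH-03−BH-01 = (80, -55, +0.89).
Determinant of the coordinate differences = (-285)·(-55) − 80·110 = 6875.
∂h/∂x = [(-1.40)·(-55) − (+0.89)·110] / 6875 = -0.003040
∂h/∂y = [(-285)·(+0.89) − 80·(-1.40)] / 6875 = -0.02060
Head at (581095, 3506652) = 367.44 + (-0.003040)·(-475) + (-0.02060)·(350) = 361.67 m.
That is lower than the 366.04 m at BH-02, so the point is downgradient.

downgradient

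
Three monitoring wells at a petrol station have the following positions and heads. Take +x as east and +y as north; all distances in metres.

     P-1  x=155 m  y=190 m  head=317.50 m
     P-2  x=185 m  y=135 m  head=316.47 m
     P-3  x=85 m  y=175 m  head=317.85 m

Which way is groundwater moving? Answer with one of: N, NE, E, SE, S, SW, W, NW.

SE

Taking P-1 as reference: P-2−P-1 = (30, -55, -1.03); P-3−P-1 = (-70, -15, +0.35).
Solve a·Δx + b·Δy = Δh: det = 30·(-15) − (-70)·(-55) = -4300.
∂h/∂x = [(-1.03)·(-15) − (+0.35)·(-55)] / -4300 = -0.008070
∂h/∂y = [30·(+0.35) − (-70)·(-1.03)] / -4300 = +0.01433
Flow = −∇h = (+0.008070 east, -0.01433 north), which points southeast.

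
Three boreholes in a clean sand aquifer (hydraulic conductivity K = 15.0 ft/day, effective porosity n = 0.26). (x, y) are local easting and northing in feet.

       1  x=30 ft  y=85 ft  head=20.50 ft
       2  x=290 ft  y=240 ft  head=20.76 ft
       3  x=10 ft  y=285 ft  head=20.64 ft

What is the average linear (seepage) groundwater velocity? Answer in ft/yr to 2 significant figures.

20 ft/yr

Taking 1 as reference: 2−1 = (260, 155, +0.26); 3−1 = (-20, 200, +0.14).
Determinant of the coordinate differences = 260·200 − (-20)·155 = 55100.
∂h/∂x = [(+0.26)·200 − (+0.14)·155] / 55100 = +0.0005499
∂h/∂y = [260·(+0.14) − (-20)·(+0.26)] / 55100 = +0.0007550
|∇h| = √(0.0005499² + 0.0007550²) = 0.000934
Seepage velocity v = K·i/n = 15.0 × 0.000934 / 0.26 = 0.05388 ft/day = 19.68 ft/yr.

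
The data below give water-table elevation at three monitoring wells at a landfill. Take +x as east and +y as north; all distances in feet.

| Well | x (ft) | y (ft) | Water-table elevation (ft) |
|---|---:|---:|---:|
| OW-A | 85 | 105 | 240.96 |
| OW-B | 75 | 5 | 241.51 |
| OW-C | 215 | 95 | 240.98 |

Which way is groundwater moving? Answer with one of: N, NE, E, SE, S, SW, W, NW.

N

With h = a·x + b·y + c and OW-A as origin, the differences give:
  (-10)·a + (-100)·b = +0.55
  130·a + (-10)·b = +0.02
Eliminate b (×(-10) and ×(-100), subtract): 13100·a = -3.500 → a = ∂h/∂x = -0.0002672
Back-substitute: b = ∂h/∂y = -0.005473.
Flow = −∇h = (+0.0002672 east, +0.005473 north), which points north.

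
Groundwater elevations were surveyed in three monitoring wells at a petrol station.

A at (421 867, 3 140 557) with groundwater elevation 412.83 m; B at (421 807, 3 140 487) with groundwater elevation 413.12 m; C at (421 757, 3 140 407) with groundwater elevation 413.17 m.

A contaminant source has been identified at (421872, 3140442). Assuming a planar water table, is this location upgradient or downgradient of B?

Taking A as reference: B−A = (-60, -70, +0.29); C−A = (-110, -150, +0.34).
Solve a·Δx + b·Δy = Δh: det = (-60)·(-150) − (-110)·(-70) = 1300.
∂h/∂x = [(+0.29)·(-150) − (+0.34)·(-70)] / 1300 = -0.01515
∂h/∂y = [(-60)·(+0.34) − (-110)·(+0.29)] / 1300 = +0.008846
Head at (421872, 3140442) = 412.83 + (-0.01515)·(5) + (+0.008846)·(-115) = 411.74 m.
That is lower than the 413.12 m at B, so the point is downgradient.

downgradient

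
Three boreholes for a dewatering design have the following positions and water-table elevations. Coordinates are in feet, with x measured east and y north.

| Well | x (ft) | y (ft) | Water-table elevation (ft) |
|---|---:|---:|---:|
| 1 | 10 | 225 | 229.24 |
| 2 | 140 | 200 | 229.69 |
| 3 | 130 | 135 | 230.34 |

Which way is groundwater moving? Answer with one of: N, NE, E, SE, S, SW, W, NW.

N

Differences from 1: to 2 (Δx, Δy, Δh) = (130, -25, +0.45); to 3 = (120, -90, +1.10).
Determinant of the coordinate differences = 130·(-90) − 120·(-25) = -8700.
∂h/∂x = [(+0.45)·(-90) − (+1.10)·(-25)] / -8700 = +0.001494
∂h/∂y = [130·(+1.10) − 120·(+0.45)] / -8700 = -0.01023
Flow = −∇h = (-0.001494 east, +0.01023 north), which points north.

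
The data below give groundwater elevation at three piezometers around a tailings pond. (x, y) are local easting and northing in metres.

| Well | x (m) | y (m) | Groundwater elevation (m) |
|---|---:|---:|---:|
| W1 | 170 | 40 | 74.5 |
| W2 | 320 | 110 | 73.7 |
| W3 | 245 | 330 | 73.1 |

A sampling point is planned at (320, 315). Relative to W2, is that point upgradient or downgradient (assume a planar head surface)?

downgradient

Differences from W1: to W2 (Δx, Δy, Δh) = (150, 70, -0.8); to W3 = (75, 290, -1.4).
Solve a·Δx + b·Δy = Δh: det = 150·290 − 75·70 = 38250.
∂h/∂x = [(-0.8)·290 − (-1.4)·70] / 38250 = -0.003503
∂h/∂y = [150·(-1.4) − 75·(-0.8)] / 38250 = -0.003922
Head at (320, 315) = 74.5 + (-0.003503)·(150) + (-0.003922)·(275) = 72.90 m.
That is lower than the 73.7 m at W2, so the point is downgradient.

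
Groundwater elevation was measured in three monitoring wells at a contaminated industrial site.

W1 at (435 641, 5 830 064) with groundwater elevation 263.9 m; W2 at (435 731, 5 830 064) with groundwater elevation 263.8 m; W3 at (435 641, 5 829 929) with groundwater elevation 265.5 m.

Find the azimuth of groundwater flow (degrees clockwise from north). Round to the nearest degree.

005°

∂h/∂x = (263.8 − 263.9) / (435731 − 435641) = -0.001111
∂h/∂y = (265.5 − 263.9) / (5829929 − 5830064) = -0.01185
Flow direction (−∇h) has components (+0.001111 E, +0.01185 N).
Azimuth = atan2(E, N) = atan2(+0.001111, +0.01185) = 5.4° ≈ 005°.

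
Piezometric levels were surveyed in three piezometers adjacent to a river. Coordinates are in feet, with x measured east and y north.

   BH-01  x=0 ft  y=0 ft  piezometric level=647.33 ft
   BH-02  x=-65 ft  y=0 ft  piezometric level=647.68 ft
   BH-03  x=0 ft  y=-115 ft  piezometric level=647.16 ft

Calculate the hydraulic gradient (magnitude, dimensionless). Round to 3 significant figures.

∂h/∂x = (647.68 − 647.33) / (-65 − 0) = -0.005385
∂h/∂y = (647.16 − 647.33) / (-115 − 0) = +0.001478
|∇h| = √(-0.005385² + 0.001478²) = 0.005584

0.00558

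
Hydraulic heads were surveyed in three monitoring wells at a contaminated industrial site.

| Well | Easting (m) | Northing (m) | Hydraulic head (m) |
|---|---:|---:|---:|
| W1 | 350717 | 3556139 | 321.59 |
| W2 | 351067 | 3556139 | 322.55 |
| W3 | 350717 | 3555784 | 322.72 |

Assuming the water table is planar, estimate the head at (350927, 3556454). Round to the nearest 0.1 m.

321.2 m

∂h/∂x = (322.55 − 321.59) / (351067 − 350717) = +0.002743
∂h/∂y = (322.72 − 321.59) / (3555784 − 3556139) = -0.003183
h(350927, 3556454) = 321.59 + (+0.002743)·(210) + (-0.003183)·(315) = 321.59 +0.576 -1.003 = 321.163 m.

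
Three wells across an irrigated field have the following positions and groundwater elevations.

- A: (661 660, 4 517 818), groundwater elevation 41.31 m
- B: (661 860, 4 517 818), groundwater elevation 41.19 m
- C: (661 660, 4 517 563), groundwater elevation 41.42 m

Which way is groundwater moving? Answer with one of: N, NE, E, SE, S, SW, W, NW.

∂h/∂x = (41.19 − 41.31) / (661860 − 661660) = -0.0006000
∂h/∂y = (41.42 − 41.31) / (4517563 − 4517818) = -0.0004314
Flow = −∇h = (+0.0006000 east, +0.0004314 north), which points northeast.

NE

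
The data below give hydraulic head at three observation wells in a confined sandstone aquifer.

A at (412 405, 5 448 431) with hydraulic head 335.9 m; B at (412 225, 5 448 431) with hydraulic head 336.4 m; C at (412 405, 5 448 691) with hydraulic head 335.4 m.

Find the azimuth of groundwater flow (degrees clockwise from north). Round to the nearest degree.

055°

∂h/∂x = (336.4 − 335.9) / (412225 − 412405) = -0.002778
∂h/∂y = (335.4 − 335.9) / (5448691 − 5448431) = -0.001923
Flow direction (−∇h) has components (+0.002778 E, +0.001923 N).
Azimuth = atan2(E, N) = atan2(+0.002778, +0.001923) = 55.3° ≈ 055°.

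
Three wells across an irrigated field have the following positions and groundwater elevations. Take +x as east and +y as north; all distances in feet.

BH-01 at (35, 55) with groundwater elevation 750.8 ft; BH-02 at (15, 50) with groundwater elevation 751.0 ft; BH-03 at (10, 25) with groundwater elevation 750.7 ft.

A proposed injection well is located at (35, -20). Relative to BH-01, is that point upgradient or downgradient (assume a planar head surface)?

Taking BH-01 as reference: BH-02−BH-01 = (-20, -5, +0.2); BH-03−BH-01 = (-25, -30, -0.1).
Solve a·Δx + b·Δy = Δh: det = (-20)·(-30) − (-25)·(-5) = 475.
∂h/∂x = [(+0.2)·(-30) − (-0.1)·(-5)] / 475 = -0.01368
∂h/∂y = [(-20)·(-0.1) − (-25)·(+0.2)] / 475 = +0.01474
Head at (35, -20) = 750.8 + (-0.01368)·(0) + (+0.01474)·(-75) = 749.69 ft.
That is lower than the 750.8 ft at BH-01, so the point is downgradient.

downgradient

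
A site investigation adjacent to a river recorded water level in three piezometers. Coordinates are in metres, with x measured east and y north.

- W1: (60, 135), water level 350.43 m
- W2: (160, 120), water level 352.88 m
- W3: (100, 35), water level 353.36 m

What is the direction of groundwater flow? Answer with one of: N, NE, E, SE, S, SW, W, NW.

Three-point gradient (reference W1): Δ to W2 = (100, -15, +2.45), Δ to W3 = (40, -100, +2.93).
∂h/∂x = +0.02139, ∂h/∂y = -0.02074 (det = -9400).
Flow = −∇h = (-0.02139 east, +0.02074 north), which points northwest.

NW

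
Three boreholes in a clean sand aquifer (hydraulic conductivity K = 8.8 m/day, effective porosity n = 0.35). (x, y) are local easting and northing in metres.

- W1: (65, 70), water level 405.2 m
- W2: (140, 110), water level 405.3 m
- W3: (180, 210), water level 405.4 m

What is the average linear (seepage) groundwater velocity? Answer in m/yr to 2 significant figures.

11 m/yr

With h = a·x + b·y + c and W1 as origin, the differences give:
  75·a + 40·b = +0.1
  115·a + 140·b = +0.2
Eliminate b (×140 and ×40, subtract): 5900·a = 6.00 → a = ∂h/∂x = +0.001017
Back-substitute: b = ∂h/∂y = +0.0005932.
|∇h| = √(0.001017² + 0.0005932²) = 0.001177
Seepage velocity v = K·i/n = 8.8 × 0.001177 / 0.35 = 0.02959 m/day = 10.81 m/yr.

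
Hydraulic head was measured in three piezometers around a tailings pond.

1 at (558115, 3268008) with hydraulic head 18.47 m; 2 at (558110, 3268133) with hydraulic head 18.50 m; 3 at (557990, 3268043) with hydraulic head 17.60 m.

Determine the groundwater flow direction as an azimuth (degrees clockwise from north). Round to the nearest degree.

266°

Differences from 1: to 2 (Δx, Δy, Δh) = (-5, 125, +0.03); to 3 = (-125, 35, -0.87).
Solve a·Δx + b·Δy = Δh: det = (-5)·35 − (-125)·125 = 15450.
∂h/∂x = [(+0.03)·35 − (-0.87)·125] / 15450 = +0.007107
∂h/∂y = [(-5)·(-0.87) − (-125)·(+0.03)] / 15450 = +0.0005243
Flow direction (−∇h) has components (-0.007107 E, -0.0005243 N).
Azimuth = atan2(E, N) = atan2(-0.007107, -0.0005243) = 265.8° ≈ 266°.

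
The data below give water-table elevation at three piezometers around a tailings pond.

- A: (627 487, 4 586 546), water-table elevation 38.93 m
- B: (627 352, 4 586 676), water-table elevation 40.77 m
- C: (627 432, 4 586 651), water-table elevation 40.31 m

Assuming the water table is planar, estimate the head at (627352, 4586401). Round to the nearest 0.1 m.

Taking A as reference: B−A = (-135, 130, +1.84); C−A = (-55, 105, +1.38).
Determinant of the coordinate differences = (-135)·105 − (-55)·130 = -7025.
∂h/∂x = [(+1.84)·105 − (+1.38)·130] / -7025 = -0.001964
∂h/∂y = [(-135)·(+1.38) − (-55)·(+1.84)] / -7025 = +0.01211
h(627352, 4586401) = 38.93 + (-0.001964)·(-135) + (+0.01211)·(-145) = 38.93 +0.265 -1.757 = 37.439 m.

37.4 m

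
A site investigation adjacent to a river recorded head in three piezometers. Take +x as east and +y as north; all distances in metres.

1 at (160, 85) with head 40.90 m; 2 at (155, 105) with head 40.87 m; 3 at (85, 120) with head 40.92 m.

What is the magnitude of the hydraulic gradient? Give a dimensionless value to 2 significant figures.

Three-point gradient (reference 1): Δ to 2 = (-5, 20, -0.03), Δ to 3 = (-75, 35, +0.02).
∂h/∂x = -0.001094, ∂h/∂y = -0.001774 (det = 1325).
|∇h| = √(-0.001094² + -0.001774²) = 0.002084

0.0021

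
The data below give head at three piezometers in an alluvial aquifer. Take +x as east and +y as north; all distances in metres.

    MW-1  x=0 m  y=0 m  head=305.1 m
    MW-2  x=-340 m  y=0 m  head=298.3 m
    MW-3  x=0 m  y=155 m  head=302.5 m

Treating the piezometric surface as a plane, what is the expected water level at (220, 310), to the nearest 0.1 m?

∂h/∂x = (298.3 − 305.1) / (-340 − 0) = +0.02000
∂h/∂y = (302.5 − 305.1) / (155 − 0) = -0.01677
h(220, 310) = 305.1 + (+0.02000)·(220) + (-0.01677)·(310) = 305.1 +4.400 -5.200 = 304.300 m.

304.3 m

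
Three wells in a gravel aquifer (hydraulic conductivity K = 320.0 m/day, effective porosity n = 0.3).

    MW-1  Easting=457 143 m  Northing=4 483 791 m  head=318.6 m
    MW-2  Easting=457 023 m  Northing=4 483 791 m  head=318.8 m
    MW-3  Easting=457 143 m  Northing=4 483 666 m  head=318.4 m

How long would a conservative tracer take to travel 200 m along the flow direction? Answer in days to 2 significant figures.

81 days

∂h/∂x = (318.8 − 318.6) / (457023 − 457143) = -0.001667
∂h/∂y = (318.4 − 318.6) / (4483666 − 4483791) = +0.001600
|∇h| = √(-0.001667² + 0.001600²) = 0.002311
Seepage velocity v = K·i/n = 320.0 × 0.002311 / 0.3 = 2.465 m/day.
t = 200 / 2.465 = 81.14 days.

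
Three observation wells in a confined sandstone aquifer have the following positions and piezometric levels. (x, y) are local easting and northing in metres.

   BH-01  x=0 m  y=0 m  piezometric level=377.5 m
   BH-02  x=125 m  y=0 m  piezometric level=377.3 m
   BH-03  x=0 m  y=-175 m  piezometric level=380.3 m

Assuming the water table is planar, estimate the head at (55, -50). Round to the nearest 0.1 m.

∂h/∂x = (377.3 − 377.5) / (125 − 0) = -0.001600
∂h/∂y = (380.3 − 377.5) / (-175 − 0) = -0.01600
h(55, -50) = 377.5 + (-0.001600)·(55) + (-0.01600)·(-50) = 377.5 -0.088 +0.800 = 378.212 m.

378.2 m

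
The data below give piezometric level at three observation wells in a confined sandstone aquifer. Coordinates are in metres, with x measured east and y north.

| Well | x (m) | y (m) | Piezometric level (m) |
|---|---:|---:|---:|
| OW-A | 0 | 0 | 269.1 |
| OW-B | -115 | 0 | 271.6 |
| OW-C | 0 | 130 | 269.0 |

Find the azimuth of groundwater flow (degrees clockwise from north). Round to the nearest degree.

088°

∂h/∂x = (271.6 − 269.1) / (-115 − 0) = -0.02174
∂h/∂y = (269.0 − 269.1) / (130 − 0) = -0.0007692
Flow direction (−∇h) has components (+0.02174 E, +0.0007692 N).
Azimuth = atan2(E, N) = atan2(+0.02174, +0.0007692) = 88.0° ≈ 088°.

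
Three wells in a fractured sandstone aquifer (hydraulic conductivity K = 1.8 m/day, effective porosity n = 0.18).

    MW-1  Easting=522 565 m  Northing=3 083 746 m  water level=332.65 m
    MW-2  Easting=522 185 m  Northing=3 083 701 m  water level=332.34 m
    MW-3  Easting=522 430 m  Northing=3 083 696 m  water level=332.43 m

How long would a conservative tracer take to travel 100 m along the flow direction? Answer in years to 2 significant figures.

Taking MW-1 as reference: MW-2−MW-1 = (-380, -45, -0.31); MW-3−MW-1 = (-135, -50, -0.22).
Determinant of the coordinate differences = (-380)·(-50) − (-135)·(-45) = 12925.
∂h/∂x = [(-0.31)·(-50) − (-0.22)·(-45)] / 12925 = +0.0004333
∂h/∂y = [(-380)·(-0.22) − (-135)·(-0.31)] / 12925 = +0.003230
|∇h| = √(0.0004333² + 0.003230²) = 0.003259
Seepage velocity v = K·i/n = 1.8 × 0.003259 / 0.18 = 0.03259 m/day.
t = 100 / 0.03259 = 3068 days = 8.4 years.

8.4 years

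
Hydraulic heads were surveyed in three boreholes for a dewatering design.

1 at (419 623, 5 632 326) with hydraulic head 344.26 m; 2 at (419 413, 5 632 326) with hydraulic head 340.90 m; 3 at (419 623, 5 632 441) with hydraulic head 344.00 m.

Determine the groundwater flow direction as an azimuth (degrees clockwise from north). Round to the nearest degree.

∂h/∂x = (340.90 − 344.26) / (419413 − 419623) = +0.01600
∂h/∂y = (344.00 − 344.26) / (5632441 − 5632326) = -0.002261
Flow direction (−∇h) has components (-0.01600 E, +0.002261 N).
Azimuth = atan2(E, N) = atan2(-0.01600, +0.002261) = 278.0° ≈ 278°.

278°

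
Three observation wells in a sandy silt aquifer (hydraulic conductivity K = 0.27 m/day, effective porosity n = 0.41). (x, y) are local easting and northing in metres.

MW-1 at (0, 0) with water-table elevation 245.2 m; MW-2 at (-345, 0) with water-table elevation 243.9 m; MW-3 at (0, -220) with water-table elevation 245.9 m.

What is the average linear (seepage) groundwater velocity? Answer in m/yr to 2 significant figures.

1.2 m/yr

∂h/∂x = (243.9 − 245.2) / (-345 − 0) = +0.003768
∂h/∂y = (245.9 − 245.2) / (-220 − 0) = -0.003182
|∇h| = √(0.003768² + -0.003182²) = 0.004932
Seepage velocity v = K·i/n = 0.27 × 0.004932 / 0.41 = 0.003248 m/day = 1.186 m/yr.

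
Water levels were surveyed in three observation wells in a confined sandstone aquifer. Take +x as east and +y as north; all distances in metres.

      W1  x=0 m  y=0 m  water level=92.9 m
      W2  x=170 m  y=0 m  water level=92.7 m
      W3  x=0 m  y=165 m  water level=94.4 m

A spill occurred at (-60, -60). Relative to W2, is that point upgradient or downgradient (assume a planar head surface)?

∂h/∂x = (92.7 − 92.9) / (170 − 0) = -0.001176
∂h/∂y = (94.4 − 92.9) / (165 − 0) = +0.009091
Head at (-60, -60) = 92.9 + (-0.001176)·(-60) + (+0.009091)·(-60) = 92.43 m.
That is lower than the 92.7 m at W2, so the point is downgradient.

downgradient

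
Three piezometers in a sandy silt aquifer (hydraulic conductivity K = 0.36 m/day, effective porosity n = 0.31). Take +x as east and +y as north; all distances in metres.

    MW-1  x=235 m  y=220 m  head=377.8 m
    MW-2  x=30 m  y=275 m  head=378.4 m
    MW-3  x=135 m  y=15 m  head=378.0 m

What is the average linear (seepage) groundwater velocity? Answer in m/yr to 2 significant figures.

Taking MW-1 as reference: MW-2−MW-1 = (-205, 55, +0.6); MW-3−MW-1 = (-100, -205, +0.2).
Solve a·Δx + b·Δy = Δh: det = (-205)·(-205) − (-100)·55 = 47525.
∂h/∂x = [(+0.6)·(-205) − (+0.2)·55] / 47525 = -0.002820
∂h/∂y = [(-205)·(+0.2) − (-100)·(+0.6)] / 47525 = +0.0003998
|∇h| = √(-0.002820² + 0.0003998²) = 0.002848
Seepage velocity v = K·i/n = 0.36 × 0.002848 / 0.31 = 0.003307 m/day = 1.208 m/yr.

1.2 m/yr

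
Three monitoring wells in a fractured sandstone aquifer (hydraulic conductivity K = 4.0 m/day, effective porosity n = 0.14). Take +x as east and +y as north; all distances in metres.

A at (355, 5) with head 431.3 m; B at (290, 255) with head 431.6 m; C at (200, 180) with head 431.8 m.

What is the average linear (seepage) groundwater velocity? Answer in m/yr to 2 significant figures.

28 m/yr

With h = a·x + b·y + c and A as origin, the differences give:
  (-65)·a + 250·b = +0.3
  (-155)·a + 175·b = +0.5
Eliminate b (×175 and ×250, subtract): 27375·a = -72.50 → a = ∂h/∂x = -0.002648
Back-substitute: b = ∂h/∂y = +0.0005114.
|∇h| = √(-0.002648² + 0.0005114²) = 0.002697
Seepage velocity v = K·i/n = 4.0 × 0.002697 / 0.14 = 0.07706 m/day = 28.15 m/yr.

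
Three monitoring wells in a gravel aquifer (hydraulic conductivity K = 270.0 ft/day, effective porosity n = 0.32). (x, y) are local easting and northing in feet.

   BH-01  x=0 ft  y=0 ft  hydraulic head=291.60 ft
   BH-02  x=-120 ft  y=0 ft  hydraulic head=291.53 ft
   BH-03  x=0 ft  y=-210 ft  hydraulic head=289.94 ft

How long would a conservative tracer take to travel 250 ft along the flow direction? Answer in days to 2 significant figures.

37 days

∂h/∂x = (291.53 − 291.60) / (-120 − 0) = +0.0005833
∂h/∂y = (289.94 − 291.60) / (-210 − 0) = +0.007905
|∇h| = √(0.0005833² + 0.007905²) = 0.007926
Seepage velocity v = K·i/n = 270.0 × 0.007926 / 0.32 = 6.688 ft/day.
t = 250 / 6.688 = 37.38 days.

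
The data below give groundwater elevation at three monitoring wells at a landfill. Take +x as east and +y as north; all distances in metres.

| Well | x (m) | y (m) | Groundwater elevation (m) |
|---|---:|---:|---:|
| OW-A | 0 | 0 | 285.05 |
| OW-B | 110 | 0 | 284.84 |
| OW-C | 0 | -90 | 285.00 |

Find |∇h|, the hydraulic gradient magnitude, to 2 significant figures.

∂h/∂x = (284.84 − 285.05) / (110 − 0) = -0.001909
∂h/∂y = (285.00 − 285.05) / (-90 − 0) = +0.0005556
|∇h| = √(-0.001909² + 0.0005556²) = 0.001988

0.0020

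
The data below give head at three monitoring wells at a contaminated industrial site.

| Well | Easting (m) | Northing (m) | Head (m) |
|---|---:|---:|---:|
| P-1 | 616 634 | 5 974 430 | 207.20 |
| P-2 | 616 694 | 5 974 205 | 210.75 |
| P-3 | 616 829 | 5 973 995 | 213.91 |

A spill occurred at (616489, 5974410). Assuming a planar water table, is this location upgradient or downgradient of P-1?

With h = a·x + b·y + c and P-1 as origin, the differences give:
  60·a + (-225)·b = +3.55
  195·a + (-435)·b = +6.71
Eliminate b (×(-435) and ×(-225), subtract): 17775·a = -34.500 → a = ∂h/∂x = -0.001941
Back-substitute: b = ∂h/∂y = -0.01630.
Head at (616489, 5974410) = 207.20 + (-0.001941)·(-145) + (-0.01630)·(-20) = 207.81 m.
That is higher than the 207.20 m at P-1, so the point is upgradient.

upgradient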